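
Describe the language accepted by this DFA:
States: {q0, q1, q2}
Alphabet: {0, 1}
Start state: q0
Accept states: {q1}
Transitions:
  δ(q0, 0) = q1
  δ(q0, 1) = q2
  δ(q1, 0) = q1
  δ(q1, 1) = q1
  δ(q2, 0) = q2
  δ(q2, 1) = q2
Analyzing the DFA structure:
Start state: q0
Accept states: {q1}
Interpreting what each state remembers (checking against the transitions):
  q0: nothing has been read yet
  q1: the first symbol was 0
  q2: the first symbol was 1 (trap state)
  δ(q0, 0): in q0 (nothing has been read yet), after reading 0 we have: the first symbol was 0 → q1
  δ(q0, 1): in q0 (nothing has been read yet), after reading 1 we have: the first symbol was 1 (trap state) → q2
  δ(q1, 0): in q1 (the first symbol was 0), after reading 0 we have: the first symbol was 0 → q1
  δ(q1, 1): in q1 (the first symbol was 0), after reading 1 we have: the first symbol was 0 → q1
  δ(q2, 0): in q2 (the first symbol was 1 (trap state)), after reading 0 we have: the first symbol was 1 (trap state) → q2
  δ(q2, 1): in q2 (the first symbol was 1 (trap state)), after reading 1 we have: the first symbol was 1 (trap state) → q2
A string is accepted iff it ends in {q1}, i.e. the first symbol was 0.
Language: All binary strings starting with 0

Final answer: All binary strings starting with 0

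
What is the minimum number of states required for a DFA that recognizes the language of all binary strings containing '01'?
Language: binary strings containing '01'
Lower bound (Myhill–Nerode): the prefixes ε, 0, 01 are pairwise distinguishable:
  ε vs 01: suffix ε distinguishes them (ε is rejected, 01 is accepted)
  0 vs 01: suffix ε distinguishes them (0 is rejected, 01 is accepted)
  ε vs 0: suffix 1 distinguishes them (ε·1 = 1 is rejected, 0·1 = 01 is accepted)
So any DFA needs at least 3 states.
Upper bound: a DFA with 3 states exists (one state per class above: 'no progress', 'last symbol 0', and 'seen 01' (accepting sink)).
Minimum states: 3

Final answer: 3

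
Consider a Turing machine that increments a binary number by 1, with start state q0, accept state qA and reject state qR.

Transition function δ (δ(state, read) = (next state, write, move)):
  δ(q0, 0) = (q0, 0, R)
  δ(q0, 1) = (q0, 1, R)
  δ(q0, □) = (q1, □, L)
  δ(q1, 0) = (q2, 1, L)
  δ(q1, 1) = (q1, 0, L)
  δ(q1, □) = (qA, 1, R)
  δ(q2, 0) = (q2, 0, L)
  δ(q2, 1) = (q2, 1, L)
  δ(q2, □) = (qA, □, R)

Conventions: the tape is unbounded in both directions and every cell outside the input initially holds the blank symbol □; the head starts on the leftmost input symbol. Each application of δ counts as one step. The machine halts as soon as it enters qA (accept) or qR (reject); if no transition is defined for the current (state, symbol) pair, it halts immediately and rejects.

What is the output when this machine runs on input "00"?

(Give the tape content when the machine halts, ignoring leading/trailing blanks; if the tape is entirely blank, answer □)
Step 0: [q0]00 (head at position 0)
Step 1: δ(q0, 0) = (q0, 0, R)  ⊢  0[q0]0 (head at position 1)
Step 2: δ(q0, 0) = (q0, 0, R)  ⊢  00[q0]□ (head at position 2)
Step 3: δ(q0, □) = (q1, □, L)  ⊢  0[q1]0□ (head at position 1)
Step 4: δ(q1, 0) = (q2, 1, L)  ⊢  [q2]01□ (head at position 0)
Step 5: δ(q2, 0) = (q2, 0, L)  ⊢  [q2]□01□ (head at position -1)
Step 6: δ(q2, □) = (qA, □, R)  ⊢  □[qA]01□ (head at position 0)
The machine is in qA, so it halts and accepts.
Tape content when halted (ignoring surrounding blanks): 01

Final answer: Output: 01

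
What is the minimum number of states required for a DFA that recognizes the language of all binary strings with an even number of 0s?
Language: binary strings with an even number of 0s
Lower bound (Myhill–Nerode): the prefixes ε, 0 are pairwise distinguishable:
  ε vs 0: suffix ε distinguishes them (ε has zero 0s (accepted), 0 has one 0 (rejected))
So any DFA needs at least 2 states.
Upper bound: a DFA with 2 states exists (one state per class above).
Minimum states: 2

Final answer: 2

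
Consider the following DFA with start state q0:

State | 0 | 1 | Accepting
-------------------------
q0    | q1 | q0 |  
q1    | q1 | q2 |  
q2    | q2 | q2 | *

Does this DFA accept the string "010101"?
Start in q0.
Read '0': q0 → q1
Read '1': q1 → q2
Read '0': q2 → q2
Read '1': q2 → q2
Read '0': q2 → q2
Read '1': q2 → q2
Final state q2 is accepting, so the string is accepted.

Final answer: Yes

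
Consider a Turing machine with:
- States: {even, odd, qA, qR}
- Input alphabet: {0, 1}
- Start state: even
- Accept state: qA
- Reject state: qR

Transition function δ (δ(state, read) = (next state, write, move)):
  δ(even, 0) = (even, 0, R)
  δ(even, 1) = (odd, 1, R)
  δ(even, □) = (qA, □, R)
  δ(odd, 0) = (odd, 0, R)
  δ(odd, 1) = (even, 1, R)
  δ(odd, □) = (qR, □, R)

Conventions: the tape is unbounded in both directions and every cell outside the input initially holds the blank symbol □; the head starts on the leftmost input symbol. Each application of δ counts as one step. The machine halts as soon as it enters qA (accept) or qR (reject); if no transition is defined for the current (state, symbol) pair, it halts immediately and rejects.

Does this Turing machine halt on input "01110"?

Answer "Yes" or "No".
Step 0: [even]01110 (head at position 0)
Step 1: δ(even, 0) = (even, 0, R)  ⊢  0[even]1110 (head at position 1)
Step 2: δ(even, 1) = (odd, 1, R)  ⊢  01[odd]110 (head at position 2)
Step 3: δ(odd, 1) = (even, 1, R)  ⊢  011[even]10 (head at position 3)
Step 4: δ(even, 1) = (odd, 1, R)  ⊢  0111[odd]0 (head at position 4)
Step 5: δ(odd, 0) = (odd, 0, R)  ⊢  01110[odd]□ (head at position 5)
Step 6: δ(odd, □) = (qR, □, R)  ⊢  01110□[qR]□ (head at position 6)
The machine is in qR, so it halts and rejects.
It halts after 6 steps.

Final answer: Yes - halts after 6 steps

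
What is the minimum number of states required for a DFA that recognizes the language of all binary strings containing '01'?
Language: binary strings containing '01'
Lower bound (Myhill–Nerode): the prefixes ε, 0, 01 are pairwise distinguishable:
  ε vs 01: suffix ε distinguishes them (ε is rejected, 01 is accepted)
  0 vs 01: suffix ε distinguishes them (0 is rejected, 01 is accepted)
  ε vs 0: suffix 1 distinguishes them (ε·1 = 1 is rejected, 0·1 = 01 is accepted)
So any DFA needs at least 3 states.
Upper bound: a DFA with 3 states exists (one state per class above: 'no progress', 'last symbol 0', and 'seen 01' (accepting sink)).
Minimum states: 3

Final answer: 3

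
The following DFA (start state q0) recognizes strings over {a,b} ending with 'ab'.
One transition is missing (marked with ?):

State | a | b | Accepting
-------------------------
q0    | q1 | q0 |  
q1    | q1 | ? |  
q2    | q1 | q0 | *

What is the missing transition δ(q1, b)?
q2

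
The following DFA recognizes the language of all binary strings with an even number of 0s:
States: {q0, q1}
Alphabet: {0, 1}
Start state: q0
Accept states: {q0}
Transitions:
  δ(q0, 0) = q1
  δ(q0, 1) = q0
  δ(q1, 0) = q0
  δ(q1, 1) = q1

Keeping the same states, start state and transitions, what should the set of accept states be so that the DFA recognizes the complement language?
The DFA is complete (every state has a transition on every symbol), so the complement
is recognized by the same DFA with accepting and non-accepting states swapped.
Original accept states: {q0}
Complement accept states = All states - Original accept states
= {q0, q1} - {q0}
= {q1}
Complement language: strings with an ODD number of 0s

Final answer: {q1}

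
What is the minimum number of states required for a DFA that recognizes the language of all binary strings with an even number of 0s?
Language: binary strings with an even number of 0s
Lower bound (Myhill–Nerode): the prefixes ε, 0 are pairwise distinguishable:
  ε vs 0: suffix ε distinguishes them (ε has zero 0s (accepted), 0 has one 0 (rejected))
So any DFA needs at least 2 states.
Upper bound: a DFA with 2 states exists (one state per class above).
Minimum states: 2

Final answer: 2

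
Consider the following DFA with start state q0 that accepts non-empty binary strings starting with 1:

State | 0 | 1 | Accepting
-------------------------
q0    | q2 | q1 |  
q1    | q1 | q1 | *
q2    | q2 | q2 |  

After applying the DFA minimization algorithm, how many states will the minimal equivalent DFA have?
All 3 states are reachable from q0, so none can be removed as unreachable.
Table-filling: first mark every (accepting, non-accepting) pair as distinguishable (accepting: {q1}; non-accepting: {q0, q2}).
Round 1: (q0, q2) on '1' go to q1 and q2, already distinguishable → mark.
Every pair of states is distinguishable, so the DFA is already minimal.
Equivalence classes: {q0}, {q1}, {q2} → 3 states.

Final answer: 3 states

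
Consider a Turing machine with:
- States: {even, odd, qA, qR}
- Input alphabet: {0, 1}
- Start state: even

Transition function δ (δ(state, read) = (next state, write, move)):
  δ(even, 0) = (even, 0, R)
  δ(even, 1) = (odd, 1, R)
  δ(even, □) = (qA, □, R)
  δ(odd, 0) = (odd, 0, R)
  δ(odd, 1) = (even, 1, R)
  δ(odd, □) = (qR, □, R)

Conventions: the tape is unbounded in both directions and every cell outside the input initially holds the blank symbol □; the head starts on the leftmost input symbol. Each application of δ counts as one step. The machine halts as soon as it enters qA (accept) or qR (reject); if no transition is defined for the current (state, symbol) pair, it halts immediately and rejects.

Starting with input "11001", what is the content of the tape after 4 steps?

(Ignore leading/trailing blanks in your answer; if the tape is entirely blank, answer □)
Step 0: [even]11001 (head at position 0)
Step 1: δ(even, 1) = (odd, 1, R)  ⊢  1[odd]1001 (head at position 1)
Step 2: δ(odd, 1) = (even, 1, R)  ⊢  11[even]001 (head at position 2)
Step 3: δ(even, 0) = (even, 0, R)  ⊢  110[even]01 (head at position 3)
Step 4: δ(even, 0) = (even, 0, R)  ⊢  1100[even]1 (head at position 4)
Tape after 4 steps (ignoring surrounding blanks): 11001

Final answer: Tape: 11001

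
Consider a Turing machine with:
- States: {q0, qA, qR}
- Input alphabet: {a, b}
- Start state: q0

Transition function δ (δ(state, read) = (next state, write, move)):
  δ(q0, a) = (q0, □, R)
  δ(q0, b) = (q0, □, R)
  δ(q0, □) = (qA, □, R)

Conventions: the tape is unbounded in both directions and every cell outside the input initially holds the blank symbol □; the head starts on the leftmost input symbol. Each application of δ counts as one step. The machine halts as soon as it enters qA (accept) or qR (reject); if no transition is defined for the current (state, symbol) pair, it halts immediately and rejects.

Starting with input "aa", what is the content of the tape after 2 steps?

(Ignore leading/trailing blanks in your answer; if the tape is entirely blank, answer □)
Step 0: [q0]aa (head at position 0)
Step 1: δ(q0, a) = (q0, □, R)  ⊢  □[q0]a (head at position 1)
Step 2: δ(q0, a) = (q0, □, R)  ⊢  □□[q0]□ (head at position 2)
Tape after 2 steps (ignoring surrounding blanks): □

Final answer: Tape: □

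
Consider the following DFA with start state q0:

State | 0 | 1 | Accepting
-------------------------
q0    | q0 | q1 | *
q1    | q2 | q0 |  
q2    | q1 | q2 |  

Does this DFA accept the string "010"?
Start in q0.
Read '0': q0 → q0
Read '1': q0 → q1
Read '0': q1 → q2
Final state q2 is not accepting, so the string is rejected.

Final answer: No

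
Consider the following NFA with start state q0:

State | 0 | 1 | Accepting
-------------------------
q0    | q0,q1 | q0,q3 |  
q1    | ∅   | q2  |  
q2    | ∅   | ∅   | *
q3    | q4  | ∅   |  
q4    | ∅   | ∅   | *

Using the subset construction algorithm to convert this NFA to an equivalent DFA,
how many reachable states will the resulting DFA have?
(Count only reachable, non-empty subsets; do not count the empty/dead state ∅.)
Start subset: {q0}
{q0}: on 0 → {q0, q1}, on 1 → {q0, q3}
{q0, q1}: on 0 → {q0, q1}, on 1 → {q0, q2, q3}
{q0, q3}: on 0 → {q0, q1, q4}, on 1 → {q0, q3}
{q0, q2, q3}: on 0 → {q0, q1, q4}, on 1 → {q0, q3}
{q0, q1, q4}: on 0 → {q0, q1}, on 1 → {q0, q2, q3}
Reachable non-empty subsets: {q0}, {q0, q1}, {q0, q3}, {q0, q2, q3}, {q0, q1, q4} — 5 in total.

Final answer: 5 states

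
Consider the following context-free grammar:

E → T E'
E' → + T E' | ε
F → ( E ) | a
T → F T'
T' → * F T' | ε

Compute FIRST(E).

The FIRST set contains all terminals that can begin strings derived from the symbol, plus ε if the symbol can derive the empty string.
FIRST(F): F → ( E ) contributes '(' and F → a contributes 'a', so FIRST(F) = {(, a}. F is not nullable.
FIRST(T): T → F T' begins with F, and F is not nullable, so FIRST(T) = FIRST(F) = {(, a}.
FIRST(E): E → T E' begins with T, and T is not nullable, so FIRST(E) = FIRST(T) = {(, a}.

Final answer: {(, a}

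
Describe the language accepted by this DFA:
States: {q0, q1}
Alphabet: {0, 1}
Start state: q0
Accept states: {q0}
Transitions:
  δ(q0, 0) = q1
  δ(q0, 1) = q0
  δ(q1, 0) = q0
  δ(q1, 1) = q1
Analyzing the DFA structure:
Start state: q0
Accept states: {q0}
Interpreting what each state remembers (checking against the transitions):
  q0: an even number of 0s has been read so far
  q1: an odd number of 0s has been read so far
  δ(q0, 0): in q0 (an even number of 0s has been read so far), after reading 0 we have: an odd number of 0s has been read so far → q1
  δ(q0, 1): in q0 (an even number of 0s has been read so far), after reading 1 we have: an even number of 0s has been read so far → q0
  δ(q1, 0): in q1 (an odd number of 0s has been read so far), after reading 0 we have: an even number of 0s has been read so far → q0
  δ(q1, 1): in q1 (an odd number of 0s has been read so far), after reading 1 we have: an odd number of 0s has been read so far → q1
A string is accepted iff it ends in {q0}, i.e. an even number of 0s has been read so far.
Language: All binary strings with an even number of 0s

Final answer: All binary strings with an even number of 0s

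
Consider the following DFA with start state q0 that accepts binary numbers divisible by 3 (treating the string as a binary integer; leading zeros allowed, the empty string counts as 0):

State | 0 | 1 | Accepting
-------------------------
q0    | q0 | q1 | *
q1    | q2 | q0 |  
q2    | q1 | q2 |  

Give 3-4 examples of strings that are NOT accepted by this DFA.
Any strings that end in a non-accepting state work; for example:
"10": q0 → q1 → q2; q2 is not accepting → rejected
"100": q0 → q1 → q2 → q1; q1 is not accepting → rejected
"111": q0 → q1 → q0 → q1; q1 is not accepting → rejected
"0010": q0 → q0 → q0 → q1 → q2; q2 is not accepting → rejected

Final answer: "10", "100", "111", "0010"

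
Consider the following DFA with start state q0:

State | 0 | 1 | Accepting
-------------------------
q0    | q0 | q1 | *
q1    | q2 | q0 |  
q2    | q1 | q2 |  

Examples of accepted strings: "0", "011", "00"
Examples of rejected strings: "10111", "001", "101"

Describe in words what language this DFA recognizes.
binary numbers divisible by 3 (treating the string as a binary integer; leading zeros allowed, the empty string counts as 0)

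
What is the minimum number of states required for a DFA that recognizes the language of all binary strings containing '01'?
Language: binary strings containing '01'
Lower bound (Myhill–Nerode): the prefixes ε, 0, 01 are pairwise distinguishable:
  ε vs 01: suffix ε distinguishes them (ε is rejected, 01 is accepted)
  0 vs 01: suffix ε distinguishes them (0 is rejected, 01 is accepted)
  ε vs 0: suffix 1 distinguishes them (ε·1 = 1 is rejected, 0·1 = 01 is accepted)
So any DFA needs at least 3 states.
Upper bound: a DFA with 3 states exists (one state per class above: 'no progress', 'last symbol 0', and 'seen 01' (accepting sink)).
Minimum states: 3

Final answer: 3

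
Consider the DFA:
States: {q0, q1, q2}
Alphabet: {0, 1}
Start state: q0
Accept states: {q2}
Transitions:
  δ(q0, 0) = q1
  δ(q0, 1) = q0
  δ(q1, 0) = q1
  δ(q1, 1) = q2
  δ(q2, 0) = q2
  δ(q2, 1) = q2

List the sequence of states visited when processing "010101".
Starting at q0
Read '0': q0 -> q1
Read '1': q1 -> q2
Read '0': q2 -> q2
Read '1': q2 -> q2
Read '0': q2 -> q2
Read '1': q2 -> q2

Final answer: q0 -> q1 -> q2 -> q2 -> q2 -> q2 -> q2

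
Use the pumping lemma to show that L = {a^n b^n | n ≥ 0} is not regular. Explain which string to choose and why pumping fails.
Language: L = {a^n b^n | n ≥ 0} (equal numbers of a's followed by b's)
Step 1: Assume for contradiction that L is regular, with pumping length p.
Step 2: Choose s = a^p b^p. Then s ∈ L (it has p a's followed by p b's) and |s| ≥ p.
Step 3: Consider any decomposition s = xyz with |xy| ≤ p and |y| > 0. Since |xy| ≤ p and the first p symbols of s are all a's, y = a^k for some k with 1 ≤ k ≤ p.
Step 4: Pumping up (i = 2): xy²z = a^(p+k) b^p, which has more a's than b's, so xy²z ∉ L.
This contradicts the pumping lemma, so L is not regular.

Final answer: Choose s = a^p b^p. Since |xy| ≤ p, y = a^k with k ≥ 1. Then xy²z = a^(p+k) b^p ∉ L.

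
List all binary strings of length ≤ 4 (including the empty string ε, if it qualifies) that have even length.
Checking every binary string of length 0 to 4:
  Length 0: accepted: ε | rejected: (none)
  Length 1: accepted: (none) | rejected: 0, 1
  Length 2: accepted: 00, 01, 10, 11 | rejected: (none)
  Length 3: accepted: (none) | rejected: 000, 001, 010, 011, 100, 101, 110, 111
  Length 4: accepted: 0000, 0001, 0010, 0011, 0100, 0101, 0110, 0111, 1000, 1001, 1010, 1011, 1100, 1101, 1110, 1111 | rejected: (none)
Total: 21 string(s).

Final answer: ε, 00, 01, 10, 11, 0000, 0001, 0010, 0011, 0100, 0101, 0110, 0111, 1000, 1001, 1010, 1011, 1100, 1101, 1110, 1111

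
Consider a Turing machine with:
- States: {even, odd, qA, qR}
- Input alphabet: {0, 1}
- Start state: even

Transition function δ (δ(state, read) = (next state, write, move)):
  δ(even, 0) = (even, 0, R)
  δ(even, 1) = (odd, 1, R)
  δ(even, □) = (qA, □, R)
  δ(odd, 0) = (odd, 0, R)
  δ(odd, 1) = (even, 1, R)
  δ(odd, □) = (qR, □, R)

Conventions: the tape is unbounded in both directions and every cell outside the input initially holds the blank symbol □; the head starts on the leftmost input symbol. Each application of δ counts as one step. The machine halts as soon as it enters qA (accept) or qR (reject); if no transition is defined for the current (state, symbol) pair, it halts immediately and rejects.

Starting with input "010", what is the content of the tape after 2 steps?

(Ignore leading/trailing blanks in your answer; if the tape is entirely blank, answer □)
Step 0: [even]010 (head at position 0)
Step 1: δ(even, 0) = (even, 0, R)  ⊢  0[even]10 (head at position 1)
Step 2: δ(even, 1) = (odd, 1, R)  ⊢  01[odd]0 (head at position 2)
Tape after 2 steps (ignoring surrounding blanks): 010

Final answer: Tape: 010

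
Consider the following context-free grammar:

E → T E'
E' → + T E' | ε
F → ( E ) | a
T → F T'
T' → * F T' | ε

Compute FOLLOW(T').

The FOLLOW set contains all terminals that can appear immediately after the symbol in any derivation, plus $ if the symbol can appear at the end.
Useful FIRST sets: FIRST(E') = {+, ε}, FIRST(T') = {*, ε} (both E' and T' are nullable).
FOLLOW(E): E is the start symbol → $; E appears in F → ( E ) followed by ')' → FOLLOW(E) = {), $}.
FOLLOW(E'): E' appears at the right end of E → T E' and of E' → + T E', so FOLLOW(E') ⊇ FOLLOW(E) (the second occurrence adds nothing new). FOLLOW(E') = {), $}.
FOLLOW(T): in E → T E' and E' → + T E', T is followed by E': add FIRST(E') minus ε = {+}; since E' is nullable, also add FOLLOW(E) and FOLLOW(E') = {), $}. FOLLOW(T) = {+, ), $}.
FOLLOW(T'): T' appears at the right end of T → F T' and of T' → * F T', so FOLLOW(T') = FOLLOW(T) = {+, ), $}.

Final answer: {$, ), +}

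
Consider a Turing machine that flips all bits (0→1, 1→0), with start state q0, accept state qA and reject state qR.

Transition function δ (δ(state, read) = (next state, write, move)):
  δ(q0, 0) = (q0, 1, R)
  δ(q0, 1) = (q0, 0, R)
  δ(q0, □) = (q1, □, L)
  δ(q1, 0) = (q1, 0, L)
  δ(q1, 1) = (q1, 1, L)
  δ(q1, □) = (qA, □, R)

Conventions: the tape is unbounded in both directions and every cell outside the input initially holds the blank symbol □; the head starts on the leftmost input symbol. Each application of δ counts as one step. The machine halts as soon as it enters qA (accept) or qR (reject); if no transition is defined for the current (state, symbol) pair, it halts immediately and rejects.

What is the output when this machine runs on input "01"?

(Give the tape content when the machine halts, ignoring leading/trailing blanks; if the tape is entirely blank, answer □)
Step 0: [q0]01 (head at position 0)
Step 1: δ(q0, 0) = (q0, 1, R)  ⊢  1[q0]1 (head at position 1)
Step 2: δ(q0, 1) = (q0, 0, R)  ⊢  10[q0]□ (head at position 2)
Step 3: δ(q0, □) = (q1, □, L)  ⊢  1[q1]0□ (head at position 1)
Step 4: δ(q1, 0) = (q1, 0, L)  ⊢  [q1]10□ (head at position 0)
Step 5: δ(q1, 1) = (q1, 1, L)  ⊢  [q1]□10□ (head at position -1)
Step 6: δ(q1, □) = (qA, □, R)  ⊢  □[qA]10□ (head at position 0)
The machine is in qA, so it halts and accepts.
Tape content when halted (ignoring surrounding blanks): 10

Final answer: Output: 10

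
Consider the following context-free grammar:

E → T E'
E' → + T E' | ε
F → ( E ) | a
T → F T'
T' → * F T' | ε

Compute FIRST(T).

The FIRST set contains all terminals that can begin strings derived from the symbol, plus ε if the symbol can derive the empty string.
FIRST(F): F → ( E ) contributes '(' and F → a contributes 'a', so FIRST(F) = {(, a}. F is not nullable.
FIRST(T): T → F T' begins with F, and F is not nullable, so FIRST(T) = FIRST(F) = {(, a}.

Final answer: {(, a}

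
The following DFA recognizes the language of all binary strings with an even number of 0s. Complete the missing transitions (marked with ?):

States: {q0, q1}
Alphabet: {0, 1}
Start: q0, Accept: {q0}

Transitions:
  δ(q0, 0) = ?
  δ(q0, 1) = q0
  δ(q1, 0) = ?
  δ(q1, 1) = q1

What each state remembers (consistent with the given transitions and accept states):
  q0: an even number of 0s has been read so far
  q1: an odd number of 0s has been read so far
Filling in the missing entries:
  δ(q0, 0): in q0 (an even number of 0s has been read so far), after reading 0 we have: an odd number of 0s has been read so far → q1
  δ(q1, 0): in q1 (an odd number of 0s has been read so far), after reading 0 we have: an even number of 0s has been read so far → q0

Final answer: δ(q0, 0) = q1; δ(q1, 0) = q0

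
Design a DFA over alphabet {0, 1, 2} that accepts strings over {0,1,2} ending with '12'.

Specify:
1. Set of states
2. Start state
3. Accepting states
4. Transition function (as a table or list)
One valid DFA (any DFA recognizing the same language is acceptable):
States: {q0, q1, q2}
Start: q0
Accepting: {q2}
Transitions (accepting states marked with *):
State | 0 | 1 | 2 | Accepting
-----------------------------
q0    | q0 | q1 | q0 |  
q1    | q0 | q1 | q2 |  
q2    | q0 | q1 | q0 | *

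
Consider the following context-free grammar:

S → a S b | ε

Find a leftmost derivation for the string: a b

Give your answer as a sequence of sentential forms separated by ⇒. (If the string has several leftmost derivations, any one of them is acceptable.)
Start with S.
Step 1: the leftmost non-terminal is S; apply S → a S b:  a S b
Step 2: the leftmost non-terminal is S; apply S → ε:  a b

Final answer: S ⇒ a S b ⇒ a b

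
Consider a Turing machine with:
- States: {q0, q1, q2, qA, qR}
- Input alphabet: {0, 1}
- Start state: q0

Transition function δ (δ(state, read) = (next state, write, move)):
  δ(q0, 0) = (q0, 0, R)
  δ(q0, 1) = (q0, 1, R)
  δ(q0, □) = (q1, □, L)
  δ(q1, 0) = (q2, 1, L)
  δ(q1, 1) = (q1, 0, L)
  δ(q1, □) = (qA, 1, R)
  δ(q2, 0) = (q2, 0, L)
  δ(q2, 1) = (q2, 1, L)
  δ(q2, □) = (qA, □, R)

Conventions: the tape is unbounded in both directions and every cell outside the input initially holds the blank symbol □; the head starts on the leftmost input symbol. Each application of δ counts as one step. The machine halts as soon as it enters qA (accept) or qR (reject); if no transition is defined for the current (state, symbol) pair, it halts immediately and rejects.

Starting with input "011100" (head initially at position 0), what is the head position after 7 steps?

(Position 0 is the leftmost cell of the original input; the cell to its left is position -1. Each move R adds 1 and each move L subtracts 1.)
Step 0: [q0]011100 (head at position 0)
Step 1: δ(q0, 0) = (q0, 0, R)  ⊢  0[q0]11100 (head at position 1)
Step 2: δ(q0, 1) = (q0, 1, R)  ⊢  01[q0]1100 (head at position 2)
Step 3: δ(q0, 1) = (q0, 1, R)  ⊢  011[q0]100 (head at position 3)
Step 4: δ(q0, 1) = (q0, 1, R)  ⊢  0111[q0]00 (head at position 4)
Step 5: δ(q0, 0) = (q0, 0, R)  ⊢  01110[q0]0 (head at position 5)
Step 6: δ(q0, 0) = (q0, 0, R)  ⊢  011100[q0]□ (head at position 6)
Step 7: δ(q0, □) = (q1, □, L)  ⊢  01110[q1]0□ (head at position 5)
Head position after 7 steps: 5

Final answer: Position 5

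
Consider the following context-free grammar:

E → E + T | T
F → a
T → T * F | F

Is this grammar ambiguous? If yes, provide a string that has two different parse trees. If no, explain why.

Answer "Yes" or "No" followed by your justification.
This is the standard stratified expression grammar: '+' is introduced only by the left-recursive rule E → E + T and '*' only by the left-recursive rule T → T * F, with F → a. For any string, the last '+' must be the one produced at the root E (everything after it is a T containing no '+'), and likewise within each T the last '*' is produced at its root. This fixes the parse tree uniquely (left-associative, '*' binding tighter than '+'), so every string has exactly one parse tree.

Final answer: No - the grammar is unambiguous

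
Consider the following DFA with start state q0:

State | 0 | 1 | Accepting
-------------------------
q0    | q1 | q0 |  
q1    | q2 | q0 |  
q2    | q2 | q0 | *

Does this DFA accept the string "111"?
Start in q0.
Read '1': q0 → q0
Read '1': q0 → q0
Read '1': q0 → q0
Final state q0 is not accepting, so the string is rejected.

Final answer: No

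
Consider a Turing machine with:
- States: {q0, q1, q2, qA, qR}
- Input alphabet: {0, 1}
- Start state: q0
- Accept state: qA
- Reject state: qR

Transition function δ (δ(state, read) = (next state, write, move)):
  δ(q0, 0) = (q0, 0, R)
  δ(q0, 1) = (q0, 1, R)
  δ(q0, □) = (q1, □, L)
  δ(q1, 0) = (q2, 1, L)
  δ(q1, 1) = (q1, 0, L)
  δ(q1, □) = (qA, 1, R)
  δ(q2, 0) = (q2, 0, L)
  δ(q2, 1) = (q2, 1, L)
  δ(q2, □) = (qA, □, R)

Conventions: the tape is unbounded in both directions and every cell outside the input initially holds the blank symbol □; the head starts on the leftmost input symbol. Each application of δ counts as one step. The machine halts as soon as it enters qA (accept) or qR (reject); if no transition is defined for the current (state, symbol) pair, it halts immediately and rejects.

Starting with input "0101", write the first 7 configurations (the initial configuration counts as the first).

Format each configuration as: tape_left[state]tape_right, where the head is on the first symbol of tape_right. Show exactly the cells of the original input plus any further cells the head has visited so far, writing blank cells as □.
Step 0: [q0]0101 (head at position 0)
Step 1: δ(q0, 0) = (q0, 0, R)  ⊢  0[q0]101 (head at position 1)
Step 2: δ(q0, 1) = (q0, 1, R)  ⊢  01[q0]01 (head at position 2)
Step 3: δ(q0, 0) = (q0, 0, R)  ⊢  010[q0]1 (head at position 3)
Step 4: δ(q0, 1) = (q0, 1, R)  ⊢  0101[q0]□ (head at position 4)
Step 5: δ(q0, □) = (q1, □, L)  ⊢  010[q1]1□ (head at position 3)
Step 6: δ(q1, 1) = (q1, 0, L)  ⊢  01[q1]00□ (head at position 2)

Final answer: [q0]0101 ⊢ 0[q0]101 ⊢ 01[q0]01 ⊢ 010[q0]1 ⊢ 0101[q0]□ ⊢ 010[q1]1□ ⊢ 01[q1]00□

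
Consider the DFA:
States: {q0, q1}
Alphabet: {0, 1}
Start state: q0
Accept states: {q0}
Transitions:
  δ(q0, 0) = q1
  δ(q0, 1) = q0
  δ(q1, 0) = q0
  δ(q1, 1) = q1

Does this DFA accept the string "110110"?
Processing string "110110":
  q0 --1--> q0
  q0 --1--> q0
  q0 --0--> q1
  q1 --1--> q1
  q1 --1--> q1
  q1 --0--> q0
Final state: q0
Accept states: {q0}
q0 is an accept state, so the string is accepted.

Final answer: Yes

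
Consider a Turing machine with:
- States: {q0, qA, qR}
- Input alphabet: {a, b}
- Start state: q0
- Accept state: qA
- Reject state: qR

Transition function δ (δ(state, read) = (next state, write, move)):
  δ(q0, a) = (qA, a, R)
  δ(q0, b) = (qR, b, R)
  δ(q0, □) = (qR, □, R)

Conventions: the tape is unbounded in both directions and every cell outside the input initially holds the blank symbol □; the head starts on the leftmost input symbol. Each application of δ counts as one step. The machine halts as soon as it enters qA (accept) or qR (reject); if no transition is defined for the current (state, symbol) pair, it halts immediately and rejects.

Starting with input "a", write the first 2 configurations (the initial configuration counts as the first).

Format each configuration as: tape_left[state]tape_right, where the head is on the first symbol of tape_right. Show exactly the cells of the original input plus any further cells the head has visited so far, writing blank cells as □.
Step 0: [q0]a (head at position 0)
Step 1: δ(q0, a) = (qA, a, R)  ⊢  a[qA]□ (head at position 1)

Final answer: [q0]a ⊢ a[qA]□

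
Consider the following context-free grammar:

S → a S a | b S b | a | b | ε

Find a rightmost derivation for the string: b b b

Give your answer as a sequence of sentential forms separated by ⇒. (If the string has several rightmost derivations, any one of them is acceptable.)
Start with S.
Step 1: the rightmost non-terminal is S; apply S → b S b:  b S b
Step 2: the rightmost non-terminal is S; apply S → b:  b b b

Final answer: S ⇒ b S b ⇒ b b b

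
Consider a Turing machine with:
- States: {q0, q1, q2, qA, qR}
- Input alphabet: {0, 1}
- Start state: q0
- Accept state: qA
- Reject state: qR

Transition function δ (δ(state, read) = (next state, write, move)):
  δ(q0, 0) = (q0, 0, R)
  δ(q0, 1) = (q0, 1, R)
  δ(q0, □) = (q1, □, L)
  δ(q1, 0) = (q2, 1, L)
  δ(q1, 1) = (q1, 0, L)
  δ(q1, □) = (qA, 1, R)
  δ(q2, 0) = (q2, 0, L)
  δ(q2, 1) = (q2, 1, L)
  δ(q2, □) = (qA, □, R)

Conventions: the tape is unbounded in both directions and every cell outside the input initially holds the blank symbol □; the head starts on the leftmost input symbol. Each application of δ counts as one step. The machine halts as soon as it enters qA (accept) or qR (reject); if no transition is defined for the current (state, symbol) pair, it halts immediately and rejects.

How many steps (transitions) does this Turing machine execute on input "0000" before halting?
Step 0: [q0]0000 (head at position 0)
Step 1: δ(q0, 0) = (q0, 0, R)  ⊢  0[q0]000 (head at position 1)
Step 2: δ(q0, 0) = (q0, 0, R)  ⊢  00[q0]00 (head at position 2)
Step 3: δ(q0, 0) = (q0, 0, R)  ⊢  000[q0]0 (head at position 3)
Step 4: δ(q0, 0) = (q0, 0, R)  ⊢  0000[q0]□ (head at position 4)
Step 5: δ(q0, □) = (q1, □, L)  ⊢  000[q1]0□ (head at position 3)
Step 6: δ(q1, 0) = (q2, 1, L)  ⊢  00[q2]01□ (head at position 2)
Step 7: δ(q2, 0) = (q2, 0, L)  ⊢  0[q2]001□ (head at position 1)
Step 8: δ(q2, 0) = (q2, 0, L)  ⊢  [q2]0001□ (head at position 0)
Step 9: δ(q2, 0) = (q2, 0, L)  ⊢  [q2]□0001□ (head at position -1)
Step 10: δ(q2, □) = (qA, □, R)  ⊢  □[qA]0001□ (head at position 0)
The machine is in qA, so it halts and accepts.
Number of transitions executed: 10.

Final answer: 10 steps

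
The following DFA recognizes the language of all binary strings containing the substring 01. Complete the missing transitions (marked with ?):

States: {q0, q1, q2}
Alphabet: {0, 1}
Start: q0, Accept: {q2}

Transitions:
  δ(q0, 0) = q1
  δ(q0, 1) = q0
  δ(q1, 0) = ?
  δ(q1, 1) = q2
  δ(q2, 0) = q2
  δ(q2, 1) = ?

What each state remembers (consistent with the given transitions and accept states):
  q0: 01 not seen yet and the last symbol was not 0
  q1: 01 not seen yet and the last symbol was 0
  q2: the substring 01 has already been seen
Filling in the missing entries:
  δ(q1, 0): in q1 (01 not seen yet and the last symbol was 0), after reading 0 we have: 01 not seen yet and the last symbol was 0 → q1
  δ(q2, 1): in q2 (the substring 01 has already been seen), after reading 1 we have: the substring 01 has already been seen → q2

Final answer: δ(q1, 0) = q1; δ(q2, 1) = q2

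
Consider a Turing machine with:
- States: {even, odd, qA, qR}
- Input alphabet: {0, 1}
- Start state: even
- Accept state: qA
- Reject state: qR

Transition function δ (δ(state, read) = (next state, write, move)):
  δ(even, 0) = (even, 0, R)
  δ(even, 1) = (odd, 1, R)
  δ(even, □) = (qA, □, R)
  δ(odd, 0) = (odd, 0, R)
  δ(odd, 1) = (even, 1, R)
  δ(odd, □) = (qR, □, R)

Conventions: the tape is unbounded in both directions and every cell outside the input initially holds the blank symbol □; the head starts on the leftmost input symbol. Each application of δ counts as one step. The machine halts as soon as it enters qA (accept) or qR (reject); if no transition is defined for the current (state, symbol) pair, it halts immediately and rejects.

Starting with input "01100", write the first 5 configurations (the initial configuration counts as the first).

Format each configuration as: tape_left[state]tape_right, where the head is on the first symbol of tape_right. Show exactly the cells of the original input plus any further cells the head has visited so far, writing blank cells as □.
Step 0: [even]01100 (head at position 0)
Step 1: δ(even, 0) = (even, 0, R)  ⊢  0[even]1100 (head at position 1)
Step 2: δ(even, 1) = (odd, 1, R)  ⊢  01[odd]100 (head at position 2)
Step 3: δ(odd, 1) = (even, 1, R)  ⊢  011[even]00 (head at position 3)
Step 4: δ(even, 0) = (even, 0, R)  ⊢  0110[even]0 (head at position 4)

Final answer: [even]01100 ⊢ 0[even]1100 ⊢ 01[odd]100 ⊢ 011[even]00 ⊢ 0110[even]0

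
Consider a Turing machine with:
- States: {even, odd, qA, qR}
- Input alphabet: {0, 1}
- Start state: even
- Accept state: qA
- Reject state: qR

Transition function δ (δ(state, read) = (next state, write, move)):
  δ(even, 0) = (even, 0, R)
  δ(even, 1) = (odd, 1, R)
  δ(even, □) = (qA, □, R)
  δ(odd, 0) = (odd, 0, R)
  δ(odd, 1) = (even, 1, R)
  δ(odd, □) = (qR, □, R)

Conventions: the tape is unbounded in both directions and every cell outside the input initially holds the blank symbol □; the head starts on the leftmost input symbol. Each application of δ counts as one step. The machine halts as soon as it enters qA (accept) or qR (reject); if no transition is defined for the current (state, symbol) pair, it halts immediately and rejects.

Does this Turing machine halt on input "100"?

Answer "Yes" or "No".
Step 0: [even]100 (head at position 0)
Step 1: δ(even, 1) = (odd, 1, R)  ⊢  1[odd]00 (head at position 1)
Step 2: δ(odd, 0) = (odd, 0, R)  ⊢  10[odd]0 (head at position 2)
Step 3: δ(odd, 0) = (odd, 0, R)  ⊢  100[odd]□ (head at position 3)
Step 4: δ(odd, □) = (qR, □, R)  ⊢  100□[qR]□ (head at position 4)
The machine is in qR, so it halts and rejects.
It halts after 4 steps.

Final answer: Yes - halts after 4 steps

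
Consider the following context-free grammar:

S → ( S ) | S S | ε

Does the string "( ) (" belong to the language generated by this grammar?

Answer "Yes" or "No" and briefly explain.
Each production adds parentheses only in matched pairs (S → ( S )) or none at all, so every derived string has equally many '(' and ')'. The string ( ) ( has two '(' and one ')', so it cannot be derived.

Final answer: No - no valid derivation exists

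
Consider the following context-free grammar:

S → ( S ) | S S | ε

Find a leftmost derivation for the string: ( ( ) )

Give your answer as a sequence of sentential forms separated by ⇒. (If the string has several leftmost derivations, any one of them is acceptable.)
Start with S.
Step 1: the leftmost non-terminal is S; apply S → ( S ):  ( S )
Step 2: the leftmost non-terminal is S; apply S → ( S ):  ( ( S ) )
Step 3: the leftmost non-terminal is S; apply S → ε:  ( ( ) )

Final answer: S ⇒ ( S ) ⇒ ( ( S ) ) ⇒ ( ( ) )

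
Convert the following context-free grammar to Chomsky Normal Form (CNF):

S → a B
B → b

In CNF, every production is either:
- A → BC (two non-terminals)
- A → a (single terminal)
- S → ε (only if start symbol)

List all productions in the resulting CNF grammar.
The grammar has no ε-productions or unit productions to eliminate.
S → a B has terminal a in a right-hand side of length ≥ 2: introduce T_a → a and use T_a in place of a.
B → b is already in CNF (single terminal) – keep it.
S → a B becomes S → T_a B.
Resulting CNF grammar (3 productions): T_a → a; B → b; S → T_a B

Final answer: T_a → a; B → b; S → T_a B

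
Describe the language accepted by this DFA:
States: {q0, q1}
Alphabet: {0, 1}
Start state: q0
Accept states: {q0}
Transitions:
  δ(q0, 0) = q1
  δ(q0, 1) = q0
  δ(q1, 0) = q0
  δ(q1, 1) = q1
Analyzing the DFA structure:
Start state: q0
Accept states: {q0}
Interpreting what each state remembers (checking against the transitions):
  q0: an even number of 0s has been read so far
  q1: an odd number of 0s has been read so far
  δ(q0, 0): in q0 (an even number of 0s has been read so far), after reading 0 we have: an odd number of 0s has been read so far → q1
  δ(q0, 1): in q0 (an even number of 0s has been read so far), after reading 1 we have: an even number of 0s has been read so far → q0
  δ(q1, 0): in q1 (an odd number of 0s has been read so far), after reading 0 we have: an even number of 0s has been read so far → q0
  δ(q1, 1): in q1 (an odd number of 0s has been read so far), after reading 1 we have: an odd number of 0s has been read so far → q1
A string is accepted iff it ends in {q0}, i.e. an even number of 0s has been read so far.
Language: All binary strings with an even number of 0s

Final answer: All binary strings with an even number of 0s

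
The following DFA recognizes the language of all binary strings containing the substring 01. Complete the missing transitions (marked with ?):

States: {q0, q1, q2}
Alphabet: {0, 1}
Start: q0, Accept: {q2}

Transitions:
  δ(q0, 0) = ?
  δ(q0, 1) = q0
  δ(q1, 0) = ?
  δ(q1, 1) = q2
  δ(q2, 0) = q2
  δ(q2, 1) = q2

What each state remembers (consistent with the given transitions and accept states):
  q0: 01 not seen yet and the last symbol was not 0
  q1: 01 not seen yet and the last symbol was 0
  q2: the substring 01 has already been seen
Filling in the missing entries:
  δ(q0, 0): in q0 (01 not seen yet and the last symbol was not 0), after reading 0 we have: 01 not seen yet and the last symbol was 0 → q1
  δ(q1, 0): in q1 (01 not seen yet and the last symbol was 0), after reading 0 we have: 01 not seen yet and the last symbol was 0 → q1

Final answer: δ(q0, 0) = q1; δ(q1, 0) = q1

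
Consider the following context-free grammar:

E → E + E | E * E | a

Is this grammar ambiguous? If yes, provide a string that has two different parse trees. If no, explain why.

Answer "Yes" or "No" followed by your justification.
Two different leftmost derivations of a + a * a:
  (1) E ⇒ E + E ⇒ a + E ⇒ a + E * E ⇒ a + a * E ⇒ a + a * a   (tree groups a + (a * a))
  (2) E ⇒ E * E ⇒ E + E * E ⇒ a + E * E ⇒ a + a * E ⇒ a + a * a   (tree groups (a + a) * a)
Two distinct leftmost derivations = two distinct parse trees, so the grammar is ambiguous.

Final answer: Yes - the string 'a + a * a' has two distinct leftmost derivations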